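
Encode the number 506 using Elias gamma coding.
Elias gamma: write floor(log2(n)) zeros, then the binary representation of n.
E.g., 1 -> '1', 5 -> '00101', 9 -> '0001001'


num_bits = floor(log2(506)) + 1 = 9
leading_zeros = num_bits - 1 = 8
binary(506) = 111111010

Elias gamma(506) = '00000000' + '111111010' = 00000000111111010 (17 bits)


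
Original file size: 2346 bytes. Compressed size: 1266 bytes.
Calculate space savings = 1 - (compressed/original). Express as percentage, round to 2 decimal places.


ratio = compressed/original = 1266/2346 = 0.539642
savings = 1 - ratio = 1 - 0.539642 = 0.460358
as a percentage: 0.460358 * 100 = 46.04%

Space savings = 1 - 1266/2346 = 46.04%


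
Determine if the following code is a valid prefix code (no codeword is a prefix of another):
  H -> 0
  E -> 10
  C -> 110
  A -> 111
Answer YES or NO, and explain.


Checking each pair (does one codeword prefix another?):
  H='0' vs E='10': no prefix
  H='0' vs C='110': no prefix
  H='0' vs A='111': no prefix
  E='10' vs H='0': no prefix
  E='10' vs C='110': no prefix
  E='10' vs A='111': no prefix
  C='110' vs H='0': no prefix
  C='110' vs E='10': no prefix
  C='110' vs A='111': no prefix
  A='111' vs H='0': no prefix
  A='111' vs E='10': no prefix
  A='111' vs C='110': no prefix
No violation found over all pairs.

YES -- this is a valid prefix code. No codeword is a prefix of any other codeword.


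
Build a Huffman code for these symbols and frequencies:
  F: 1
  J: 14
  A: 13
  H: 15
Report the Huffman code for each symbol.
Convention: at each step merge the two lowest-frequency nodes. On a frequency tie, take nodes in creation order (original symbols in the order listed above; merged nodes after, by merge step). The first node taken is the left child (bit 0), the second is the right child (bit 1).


Huffman tree construction:
Step 1: Merge F(1) + A(13) = 14
Step 2: Merge J(14) + (F+A)(14) = 28
Step 3: Merge H(15) + (J+(F+A))(28) = 43
Read each symbol's code off the tree from the root (left child = 0, right child = 1).

Codes:
  F: 110 (length 3)
  J: 10 (length 2)
  A: 111 (length 3)
  H: 0 (length 1)
Average code length: 85/43 = 1.9767 bits/symbol


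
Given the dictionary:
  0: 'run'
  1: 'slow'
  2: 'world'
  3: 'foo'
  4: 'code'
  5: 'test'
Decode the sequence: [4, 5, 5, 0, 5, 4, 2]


Look up each index in the dictionary:
  4 -> 'code'
  5 -> 'test'
  5 -> 'test'
  0 -> 'run'
  5 -> 'test'
  4 -> 'code'
  2 -> 'world'

Decoded: "code test test run test code world"


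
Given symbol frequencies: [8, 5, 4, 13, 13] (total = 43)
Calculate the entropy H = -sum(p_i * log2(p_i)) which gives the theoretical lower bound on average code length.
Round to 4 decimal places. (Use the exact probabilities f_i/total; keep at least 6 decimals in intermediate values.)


Per-symbol terms -p_i * log2(p_i) with p_i = f_i/43:
  p = 8/43 = 0.186047: log2(p) = -2.426265, -p*log2(p) = 0.451398
  p = 5/43 = 0.116279: log2(p) = -3.104337, -p*log2(p) = 0.360969
  p = 4/43 = 0.093023: log2(p) = -3.426265, -p*log2(p) = 0.318722
  p = 13/43 = 0.302326: log2(p) = -1.725825, -p*log2(p) = 0.521761
  p = 13/43 = 0.302326: log2(p) = -1.725825, -p*log2(p) = 0.521761
H = 0.451398 + 0.360969 + 0.318722 + 0.521761 + 0.521761 = 2.174611

H = 2.1746 bits/symbol


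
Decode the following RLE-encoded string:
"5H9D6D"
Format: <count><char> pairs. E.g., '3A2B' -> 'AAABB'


Expanding each <count><char> pair:
  5H -> 'HHHHH'
  9D -> 'DDDDDDDDD'
  6D -> 'DDDDDD'

Decoded = HHHHHDDDDDDDDDDDDDDD


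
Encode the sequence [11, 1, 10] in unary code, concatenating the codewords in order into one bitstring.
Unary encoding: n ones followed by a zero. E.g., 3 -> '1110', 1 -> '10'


Encode each number as n ones followed by a terminating 0:
  11 -> 111111111110 (12 bits)
  1 -> 10 (2 bits)
  10 -> 11111111110 (11 bits)
Total length = 12 + 2 + 11 = 25 bits.

Unary([11, 1, 10]) = 1111111111101011111111110 (25 bits)


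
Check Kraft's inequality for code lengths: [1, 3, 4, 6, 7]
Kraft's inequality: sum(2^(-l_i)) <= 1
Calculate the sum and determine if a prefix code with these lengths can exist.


Sum = 2^(-1) + 2^(-3) + 2^(-4) + 2^(-6) + 2^(-7)
    = 0.5 + 0.125 + 0.0625 + 0.015625 + 0.0078125
    = 91/128 = 0.7109375
Since 0.7109375 <= 1, Kraft's inequality IS satisfied.
A prefix code with these lengths CAN exist.

Kraft sum = 0.7109375. Satisfied.


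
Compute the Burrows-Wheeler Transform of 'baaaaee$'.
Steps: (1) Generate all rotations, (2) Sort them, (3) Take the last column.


Rotations (sorted):
  0: $baaaaee -> last char: e
  1: aaaaee$b -> last char: b
  2: aaaee$ba -> last char: a
  3: aaee$baa -> last char: a
  4: aee$baaa -> last char: a
  5: baaaaee$ -> last char: $
  6: e$baaaae -> last char: e
  7: ee$baaaa -> last char: a


BWT = ebaaa$ea


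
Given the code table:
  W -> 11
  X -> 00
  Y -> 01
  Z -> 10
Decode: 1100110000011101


Decoding:
11 -> W
00 -> X
11 -> W
00 -> X
00 -> X
01 -> Y
11 -> W
01 -> Y


Result: WXWXXYWY


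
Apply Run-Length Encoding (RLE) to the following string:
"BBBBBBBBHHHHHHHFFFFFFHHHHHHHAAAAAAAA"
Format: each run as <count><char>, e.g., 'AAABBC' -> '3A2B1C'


Scanning runs left to right:
  i=0: run of 'B' x 8 -> '8B'
  i=8: run of 'H' x 7 -> '7H'
  i=15: run of 'F' x 6 -> '6F'
  i=21: run of 'H' x 7 -> '7H'
  i=28: run of 'A' x 8 -> '8A'

RLE = 8B7H6F7H8A


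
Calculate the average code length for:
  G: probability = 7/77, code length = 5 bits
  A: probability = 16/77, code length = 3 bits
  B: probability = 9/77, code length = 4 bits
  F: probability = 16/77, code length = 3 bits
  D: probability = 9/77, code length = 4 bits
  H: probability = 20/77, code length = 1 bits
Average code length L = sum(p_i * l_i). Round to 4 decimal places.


Weighted contributions p_i * l_i:
  G: (7/77) * 5 = 35/77
  A: (16/77) * 3 = 48/77
  B: (9/77) * 4 = 36/77
  F: (16/77) * 3 = 48/77
  D: (9/77) * 4 = 36/77
  H: (20/77) * 1 = 20/77
Sum = (35 + 48 + 36 + 48 + 36 + 20)/77 = 223/77

L = 223/77 = 2.8961 bits/symbol


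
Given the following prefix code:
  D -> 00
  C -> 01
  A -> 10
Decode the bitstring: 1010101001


Decoding step by step:
Bits 10 -> A
Bits 10 -> A
Bits 10 -> A
Bits 10 -> A
Bits 01 -> C


Decoded message: AAAAC


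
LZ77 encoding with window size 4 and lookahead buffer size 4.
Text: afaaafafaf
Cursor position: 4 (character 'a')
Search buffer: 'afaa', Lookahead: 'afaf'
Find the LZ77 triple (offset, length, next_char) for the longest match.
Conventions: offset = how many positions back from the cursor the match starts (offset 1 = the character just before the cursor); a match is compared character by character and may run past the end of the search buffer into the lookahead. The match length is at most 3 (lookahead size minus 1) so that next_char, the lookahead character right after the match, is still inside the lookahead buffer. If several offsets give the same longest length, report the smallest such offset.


Try each offset into the search buffer:
  offset=1 (pos 3, char 'a'): match length 1
  offset=2 (pos 2, char 'a'): match length 1
  offset=3 (pos 1, char 'f'): match length 0
  offset=4 (pos 0, char 'a'): match length 3
Longest match has length 3 at offset 4.
next_char = character at position 4 + 3 = 7 -> 'f'

Best match: offset=4, length=3 (matching 'afa' starting at position 0)
LZ77 triple: (4, 3, 'f')


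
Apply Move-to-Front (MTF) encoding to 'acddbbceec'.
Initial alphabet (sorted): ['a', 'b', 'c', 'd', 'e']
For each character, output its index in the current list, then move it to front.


MTF encoding:
'a': index 0 in ['a', 'b', 'c', 'd', 'e'] -> ['a', 'b', 'c', 'd', 'e']
'c': index 2 in ['a', 'b', 'c', 'd', 'e'] -> ['c', 'a', 'b', 'd', 'e']
'd': index 3 in ['c', 'a', 'b', 'd', 'e'] -> ['d', 'c', 'a', 'b', 'e']
'd': index 0 in ['d', 'c', 'a', 'b', 'e'] -> ['d', 'c', 'a', 'b', 'e']
'b': index 3 in ['d', 'c', 'a', 'b', 'e'] -> ['b', 'd', 'c', 'a', 'e']
'b': index 0 in ['b', 'd', 'c', 'a', 'e'] -> ['b', 'd', 'c', 'a', 'e']
'c': index 2 in ['b', 'd', 'c', 'a', 'e'] -> ['c', 'b', 'd', 'a', 'e']
'e': index 4 in ['c', 'b', 'd', 'a', 'e'] -> ['e', 'c', 'b', 'd', 'a']
'e': index 0 in ['e', 'c', 'b', 'd', 'a'] -> ['e', 'c', 'b', 'd', 'a']
'c': index 1 in ['e', 'c', 'b', 'd', 'a'] -> ['c', 'e', 'b', 'd', 'a']


Output: [0, 2, 3, 0, 3, 0, 2, 4, 0, 1]


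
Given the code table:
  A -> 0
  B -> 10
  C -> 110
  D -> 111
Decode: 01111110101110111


Decoding:
0 -> A
111 -> D
111 -> D
0 -> A
10 -> B
111 -> D
0 -> A
111 -> D


Result: ADDABDAD


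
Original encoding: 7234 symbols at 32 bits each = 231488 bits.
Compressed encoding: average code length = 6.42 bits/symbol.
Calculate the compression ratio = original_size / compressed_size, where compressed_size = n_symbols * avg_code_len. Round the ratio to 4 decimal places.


original_size = n_symbols * orig_bits = 7234 * 32 = 231488 bits
compressed_size = n_symbols * avg_code_len = 7234 * 6.42 = 46442.28 bits
ratio = original_size / compressed_size = 231488 / 46442.28 = 4.9844

Compression ratio = 4.9844


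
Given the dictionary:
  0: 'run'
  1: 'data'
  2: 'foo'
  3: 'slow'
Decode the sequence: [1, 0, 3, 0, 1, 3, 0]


Look up each index in the dictionary:
  1 -> 'data'
  0 -> 'run'
  3 -> 'slow'
  0 -> 'run'
  1 -> 'data'
  3 -> 'slow'
  0 -> 'run'

Decoded: "data run slow run data slow run"


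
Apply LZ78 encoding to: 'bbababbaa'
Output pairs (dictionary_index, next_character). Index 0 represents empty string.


LZ78 encoding steps:
Dictionary: {0: ''}
Step 1: w='' (idx 0), next='b' -> output (0, 'b'), add 'b' as idx 1
Step 2: w='b' (idx 1), next='a' -> output (1, 'a'), add 'ba' as idx 2
Step 3: w='ba' (idx 2), next='b' -> output (2, 'b'), add 'bab' as idx 3
Step 4: w='ba' (idx 2), next='a' -> output (2, 'a'), add 'baa' as idx 4


Encoded: [(0, 'b'), (1, 'a'), (2, 'b'), (2, 'a')]


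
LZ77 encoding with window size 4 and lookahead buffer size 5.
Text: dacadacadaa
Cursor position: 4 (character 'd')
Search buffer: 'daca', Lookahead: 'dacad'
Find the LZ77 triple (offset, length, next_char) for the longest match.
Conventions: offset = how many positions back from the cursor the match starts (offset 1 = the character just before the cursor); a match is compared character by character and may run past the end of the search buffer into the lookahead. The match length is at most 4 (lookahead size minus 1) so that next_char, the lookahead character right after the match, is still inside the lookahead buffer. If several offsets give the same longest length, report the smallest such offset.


Try each offset into the search buffer:
  offset=1 (pos 3, char 'a'): match length 0
  offset=2 (pos 2, char 'c'): match length 0
  offset=3 (pos 1, char 'a'): match length 0
  offset=4 (pos 0, char 'd'): match length 4
Longest match has length 4 at offset 4.
next_char = character at position 4 + 4 = 8 -> 'd'

Best match: offset=4, length=4 (matching 'daca' starting at position 0)
LZ77 triple: (4, 4, 'd')


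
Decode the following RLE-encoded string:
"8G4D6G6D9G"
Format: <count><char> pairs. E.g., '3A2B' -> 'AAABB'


Expanding each <count><char> pair:
  8G -> 'GGGGGGGG'
  4D -> 'DDDD'
  6G -> 'GGGGGG'
  6D -> 'DDDDDD'
  9G -> 'GGGGGGGGG'

Decoded = GGGGGGGGDDDDGGGGGGDDDDDDGGGGGGGGG


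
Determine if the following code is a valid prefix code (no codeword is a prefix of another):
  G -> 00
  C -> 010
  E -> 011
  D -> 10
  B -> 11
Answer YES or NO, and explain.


Checking each pair (does one codeword prefix another?):
  G='00' vs C='010': no prefix
  G='00' vs E='011': no prefix
  G='00' vs D='10': no prefix
  G='00' vs B='11': no prefix
  C='010' vs G='00': no prefix
  C='010' vs E='011': no prefix
  C='010' vs D='10': no prefix
  C='010' vs B='11': no prefix
  E='011' vs G='00': no prefix
  E='011' vs C='010': no prefix
  E='011' vs D='10': no prefix
  E='011' vs B='11': no prefix
  D='10' vs G='00': no prefix
  D='10' vs C='010': no prefix
  D='10' vs E='011': no prefix
  D='10' vs B='11': no prefix
  B='11' vs G='00': no prefix
  B='11' vs C='010': no prefix
  B='11' vs E='011': no prefix
  B='11' vs D='10': no prefix
No violation found over all pairs.

YES -- this is a valid prefix code. No codeword is a prefix of any other codeword.


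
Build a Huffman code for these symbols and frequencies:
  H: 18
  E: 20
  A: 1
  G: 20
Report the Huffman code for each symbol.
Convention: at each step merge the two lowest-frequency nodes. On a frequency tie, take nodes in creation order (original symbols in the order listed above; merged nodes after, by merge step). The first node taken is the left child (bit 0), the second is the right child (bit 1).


Huffman tree construction:
Step 1: Merge A(1) + H(18) = 19
Step 2: Merge (A+H)(19) + E(20) = 39
Step 3: Merge G(20) + ((A+H)+E)(39) = 59
Read each symbol's code off the tree from the root (left child = 0, right child = 1).

Codes:
  H: 101 (length 3)
  E: 11 (length 2)
  A: 100 (length 3)
  G: 0 (length 1)
Average code length: 117/59 = 1.9831 bits/symbol


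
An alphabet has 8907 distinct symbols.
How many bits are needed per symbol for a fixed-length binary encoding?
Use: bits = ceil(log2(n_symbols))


log2(8907) = 13.1207
Bracket: 2^13 = 8192 < 8907 <= 2^14 = 16384
So ceil(log2(8907)) = 14

bits = ceil(log2(8907)) = ceil(13.1207) = 14 bits


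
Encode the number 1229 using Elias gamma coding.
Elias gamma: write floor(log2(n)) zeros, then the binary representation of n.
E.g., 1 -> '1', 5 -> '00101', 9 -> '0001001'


num_bits = floor(log2(1229)) + 1 = 11
leading_zeros = num_bits - 1 = 10
binary(1229) = 10011001101

Elias gamma(1229) = '0000000000' + '10011001101' = 000000000010011001101 (21 bits)


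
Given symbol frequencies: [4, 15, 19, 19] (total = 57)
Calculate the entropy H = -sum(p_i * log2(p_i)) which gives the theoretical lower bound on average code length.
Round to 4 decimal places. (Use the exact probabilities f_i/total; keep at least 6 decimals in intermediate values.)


Per-symbol terms -p_i * log2(p_i) with p_i = f_i/57:
  p = 4/57 = 0.070175: log2(p) = -3.832890, -p*log2(p) = 0.268975
  p = 15/57 = 0.263158: log2(p) = -1.925999, -p*log2(p) = 0.506842
  p = 19/57 = 0.333333: log2(p) = -1.584963, -p*log2(p) = 0.528321
  p = 19/57 = 0.333333: log2(p) = -1.584963, -p*log2(p) = 0.528321
H = 0.268975 + 0.506842 + 0.528321 + 0.528321 = 1.832459

H = 1.8325 bits/symbol


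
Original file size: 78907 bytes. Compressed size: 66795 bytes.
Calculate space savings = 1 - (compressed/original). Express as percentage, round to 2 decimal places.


ratio = compressed/original = 66795/78907 = 0.846503
savings = 1 - ratio = 1 - 0.846503 = 0.153497
as a percentage: 0.153497 * 100 = 15.35%

Space savings = 1 - 66795/78907 = 15.35%


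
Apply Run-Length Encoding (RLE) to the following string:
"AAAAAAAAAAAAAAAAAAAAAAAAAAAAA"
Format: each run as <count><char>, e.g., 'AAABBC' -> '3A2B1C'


Scanning runs left to right:
  i=0: run of 'A' x 29 -> '29A'

RLE = 29A


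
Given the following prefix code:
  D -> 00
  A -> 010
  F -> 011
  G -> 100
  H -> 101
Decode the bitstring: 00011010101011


Decoding step by step:
Bits 00 -> D
Bits 011 -> F
Bits 010 -> A
Bits 101 -> H
Bits 011 -> F


Decoded message: DFAHF


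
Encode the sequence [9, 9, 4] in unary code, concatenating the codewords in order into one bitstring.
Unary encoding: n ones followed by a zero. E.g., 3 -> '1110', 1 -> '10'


Encode each number as n ones followed by a terminating 0:
  9 -> 1111111110 (10 bits)
  9 -> 1111111110 (10 bits)
  4 -> 11110 (5 bits)
Total length = 10 + 10 + 5 = 25 bits.

Unary([9, 9, 4]) = 1111111110111111111011110 (25 bits)


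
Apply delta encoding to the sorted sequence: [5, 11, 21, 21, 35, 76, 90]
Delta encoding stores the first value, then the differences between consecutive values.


First value: 5
Deltas:
  11 - 5 = 6
  21 - 11 = 10
  21 - 21 = 0
  35 - 21 = 14
  76 - 35 = 41
  90 - 76 = 14


Delta encoded: [5, 6, 10, 0, 14, 41, 14]


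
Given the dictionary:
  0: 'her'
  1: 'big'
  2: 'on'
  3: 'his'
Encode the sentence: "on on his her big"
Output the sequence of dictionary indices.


Look up each word in the dictionary:
  'on' -> 2
  'on' -> 2
  'his' -> 3
  'her' -> 0
  'big' -> 1

Encoded: [2, 2, 3, 0, 1]


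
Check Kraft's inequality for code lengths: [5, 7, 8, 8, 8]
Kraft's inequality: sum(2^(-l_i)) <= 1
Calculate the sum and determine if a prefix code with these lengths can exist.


Sum = 2^(-5) + 2^(-7) + 2^(-8) + 2^(-8) + 2^(-8)
    = 0.03125 + 0.0078125 + 0.00390625 + 0.00390625 + 0.00390625
    = 13/256 = 0.05078125
Since 0.05078125 <= 1, Kraft's inequality IS satisfied.
A prefix code with these lengths CAN exist.

Kraft sum = 0.05078125. Satisfied.


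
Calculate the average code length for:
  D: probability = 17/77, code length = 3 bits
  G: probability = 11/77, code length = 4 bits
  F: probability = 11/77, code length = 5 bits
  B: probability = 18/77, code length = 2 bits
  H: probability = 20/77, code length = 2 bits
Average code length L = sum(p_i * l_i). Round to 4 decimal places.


Weighted contributions p_i * l_i:
  D: (17/77) * 3 = 51/77
  G: (11/77) * 4 = 44/77
  F: (11/77) * 5 = 55/77
  B: (18/77) * 2 = 36/77
  H: (20/77) * 2 = 40/77
Sum = (51 + 44 + 55 + 36 + 40)/77 = 226/77

L = 226/77 = 2.9351 bits/symbol


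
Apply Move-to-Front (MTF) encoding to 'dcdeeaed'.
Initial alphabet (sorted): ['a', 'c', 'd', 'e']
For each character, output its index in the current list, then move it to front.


MTF encoding:
'd': index 2 in ['a', 'c', 'd', 'e'] -> ['d', 'a', 'c', 'e']
'c': index 2 in ['d', 'a', 'c', 'e'] -> ['c', 'd', 'a', 'e']
'd': index 1 in ['c', 'd', 'a', 'e'] -> ['d', 'c', 'a', 'e']
'e': index 3 in ['d', 'c', 'a', 'e'] -> ['e', 'd', 'c', 'a']
'e': index 0 in ['e', 'd', 'c', 'a'] -> ['e', 'd', 'c', 'a']
'a': index 3 in ['e', 'd', 'c', 'a'] -> ['a', 'e', 'd', 'c']
'e': index 1 in ['a', 'e', 'd', 'c'] -> ['e', 'a', 'd', 'c']
'd': index 2 in ['e', 'a', 'd', 'c'] -> ['d', 'e', 'a', 'c']


Output: [2, 2, 1, 3, 0, 3, 1, 2]


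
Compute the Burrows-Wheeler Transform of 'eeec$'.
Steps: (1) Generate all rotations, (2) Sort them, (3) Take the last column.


Rotations (sorted):
  0: $eeec -> last char: c
  1: c$eee -> last char: e
  2: ec$ee -> last char: e
  3: eec$e -> last char: e
  4: eeec$ -> last char: $


BWT = ceee$


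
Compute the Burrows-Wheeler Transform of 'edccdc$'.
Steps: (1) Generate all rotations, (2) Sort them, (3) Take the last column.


Rotations (sorted):
  0: $edccdc -> last char: c
  1: c$edccd -> last char: d
  2: ccdc$ed -> last char: d
  3: cdc$edc -> last char: c
  4: dc$edcc -> last char: c
  5: dccdc$e -> last char: e
  6: edccdc$ -> last char: $


BWT = cddcce$


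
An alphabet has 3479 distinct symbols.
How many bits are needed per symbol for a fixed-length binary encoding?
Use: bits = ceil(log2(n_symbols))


log2(3479) = 11.7645
Bracket: 2^11 = 2048 < 3479 <= 2^12 = 4096
So ceil(log2(3479)) = 12

bits = ceil(log2(3479)) = ceil(11.7645) = 12 bits


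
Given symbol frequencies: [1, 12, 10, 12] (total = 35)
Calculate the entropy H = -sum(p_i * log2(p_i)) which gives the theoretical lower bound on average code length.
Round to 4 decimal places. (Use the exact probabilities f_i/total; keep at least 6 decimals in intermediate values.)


Per-symbol terms -p_i * log2(p_i) with p_i = f_i/35:
  p = 1/35 = 0.028571: log2(p) = -5.129283, -p*log2(p) = 0.146551
  p = 12/35 = 0.342857: log2(p) = -1.544321, -p*log2(p) = 0.529481
  p = 10/35 = 0.285714: log2(p) = -1.807355, -p*log2(p) = 0.516387
  p = 12/35 = 0.342857: log2(p) = -1.544321, -p*log2(p) = 0.529481
H = 0.146551 + 0.529481 + 0.516387 + 0.529481 = 1.721900

H = 1.7219 bits/symbol


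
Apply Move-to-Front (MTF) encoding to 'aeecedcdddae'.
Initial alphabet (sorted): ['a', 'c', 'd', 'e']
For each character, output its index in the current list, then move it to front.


MTF encoding:
'a': index 0 in ['a', 'c', 'd', 'e'] -> ['a', 'c', 'd', 'e']
'e': index 3 in ['a', 'c', 'd', 'e'] -> ['e', 'a', 'c', 'd']
'e': index 0 in ['e', 'a', 'c', 'd'] -> ['e', 'a', 'c', 'd']
'c': index 2 in ['e', 'a', 'c', 'd'] -> ['c', 'e', 'a', 'd']
'e': index 1 in ['c', 'e', 'a', 'd'] -> ['e', 'c', 'a', 'd']
'd': index 3 in ['e', 'c', 'a', 'd'] -> ['d', 'e', 'c', 'a']
'c': index 2 in ['d', 'e', 'c', 'a'] -> ['c', 'd', 'e', 'a']
'd': index 1 in ['c', 'd', 'e', 'a'] -> ['d', 'c', 'e', 'a']
'd': index 0 in ['d', 'c', 'e', 'a'] -> ['d', 'c', 'e', 'a']
'd': index 0 in ['d', 'c', 'e', 'a'] -> ['d', 'c', 'e', 'a']
'a': index 3 in ['d', 'c', 'e', 'a'] -> ['a', 'd', 'c', 'e']
'e': index 3 in ['a', 'd', 'c', 'e'] -> ['e', 'a', 'd', 'c']


Output: [0, 3, 0, 2, 1, 3, 2, 1, 0, 0, 3, 3]


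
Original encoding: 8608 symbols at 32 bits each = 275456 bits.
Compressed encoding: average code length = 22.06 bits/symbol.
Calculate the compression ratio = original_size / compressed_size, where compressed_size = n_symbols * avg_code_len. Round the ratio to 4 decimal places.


original_size = n_symbols * orig_bits = 8608 * 32 = 275456 bits
compressed_size = n_symbols * avg_code_len = 8608 * 22.06 = 189892.48 bits
ratio = original_size / compressed_size = 275456 / 189892.48 = 1.4506

Compression ratio = 1.4506


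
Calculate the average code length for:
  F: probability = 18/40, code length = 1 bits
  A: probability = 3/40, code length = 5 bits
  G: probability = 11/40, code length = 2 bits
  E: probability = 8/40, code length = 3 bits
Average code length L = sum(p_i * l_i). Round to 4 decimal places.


Weighted contributions p_i * l_i:
  F: (18/40) * 1 = 18/40
  A: (3/40) * 5 = 15/40
  G: (11/40) * 2 = 22/40
  E: (8/40) * 3 = 24/40
Sum = (18 + 15 + 22 + 24)/40 = 79/40

L = 79/40 = 1.9750 bits/symbol


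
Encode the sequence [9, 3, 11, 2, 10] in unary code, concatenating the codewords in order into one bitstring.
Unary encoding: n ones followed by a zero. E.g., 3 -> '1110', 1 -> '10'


Encode each number as n ones followed by a terminating 0:
  9 -> 1111111110 (10 bits)
  3 -> 1110 (4 bits)
  11 -> 111111111110 (12 bits)
  2 -> 110 (3 bits)
  10 -> 11111111110 (11 bits)
Total length = 10 + 4 + 12 + 3 + 11 = 40 bits.

Unary([9, 3, 11, 2, 10]) = 1111111110111011111111111011011111111110 (40 bits)


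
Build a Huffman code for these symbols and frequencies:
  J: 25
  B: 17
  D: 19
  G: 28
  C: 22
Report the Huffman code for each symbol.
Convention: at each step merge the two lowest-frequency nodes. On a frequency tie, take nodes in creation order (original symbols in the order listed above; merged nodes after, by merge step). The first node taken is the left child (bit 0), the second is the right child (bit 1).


Huffman tree construction:
Step 1: Merge B(17) + D(19) = 36
Step 2: Merge C(22) + J(25) = 47
Step 3: Merge G(28) + (B+D)(36) = 64
Step 4: Merge (C+J)(47) + (G+(B+D))(64) = 111
Read each symbol's code off the tree from the root (left child = 0, right child = 1).

Codes:
  J: 01 (length 2)
  B: 110 (length 3)
  D: 111 (length 3)
  G: 10 (length 2)
  C: 00 (length 2)
Average code length: 258/111 = 2.3243 bits/symbol


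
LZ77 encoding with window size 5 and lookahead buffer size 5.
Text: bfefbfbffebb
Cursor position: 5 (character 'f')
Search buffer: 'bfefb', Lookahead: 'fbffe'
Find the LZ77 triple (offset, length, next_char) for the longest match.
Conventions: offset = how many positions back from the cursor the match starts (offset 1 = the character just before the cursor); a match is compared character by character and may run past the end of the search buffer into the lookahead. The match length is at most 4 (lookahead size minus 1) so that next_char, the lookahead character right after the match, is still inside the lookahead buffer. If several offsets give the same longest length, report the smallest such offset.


Try each offset into the search buffer:
  offset=1 (pos 4, char 'b'): match length 0
  offset=2 (pos 3, char 'f'): match length 3
  offset=3 (pos 2, char 'e'): match length 0
  offset=4 (pos 1, char 'f'): match length 1
  offset=5 (pos 0, char 'b'): match length 0
Longest match has length 3 at offset 2.
next_char = character at position 5 + 3 = 8 -> 'f'

Best match: offset=2, length=3 (matching 'fbf' starting at position 3)
LZ77 triple: (2, 3, 'f')


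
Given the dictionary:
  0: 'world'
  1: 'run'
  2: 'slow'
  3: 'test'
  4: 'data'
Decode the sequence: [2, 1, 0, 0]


Look up each index in the dictionary:
  2 -> 'slow'
  1 -> 'run'
  0 -> 'world'
  0 -> 'world'

Decoded: "slow run world world"


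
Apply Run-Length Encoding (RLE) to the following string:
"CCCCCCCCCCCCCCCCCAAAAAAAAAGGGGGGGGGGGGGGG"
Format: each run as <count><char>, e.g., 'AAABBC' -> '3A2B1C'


Scanning runs left to right:
  i=0: run of 'C' x 17 -> '17C'
  i=17: run of 'A' x 9 -> '9A'
  i=26: run of 'G' x 15 -> '15G'

RLE = 17C9A15G


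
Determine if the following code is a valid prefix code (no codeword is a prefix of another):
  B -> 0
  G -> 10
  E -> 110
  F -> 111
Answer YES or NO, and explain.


Checking each pair (does one codeword prefix another?):
  B='0' vs G='10': no prefix
  B='0' vs E='110': no prefix
  B='0' vs F='111': no prefix
  G='10' vs B='0': no prefix
  G='10' vs E='110': no prefix
  G='10' vs F='111': no prefix
  E='110' vs B='0': no prefix
  E='110' vs G='10': no prefix
  E='110' vs F='111': no prefix
  F='111' vs B='0': no prefix
  F='111' vs G='10': no prefix
  F='111' vs E='110': no prefix
No violation found over all pairs.

YES -- this is a valid prefix code. No codeword is a prefix of any other codeword.


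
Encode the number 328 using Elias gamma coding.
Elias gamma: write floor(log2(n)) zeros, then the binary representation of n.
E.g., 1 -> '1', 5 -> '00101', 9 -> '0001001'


num_bits = floor(log2(328)) + 1 = 9
leading_zeros = num_bits - 1 = 8
binary(328) = 101001000

Elias gamma(328) = '00000000' + '101001000' = 00000000101001000 (17 bits)


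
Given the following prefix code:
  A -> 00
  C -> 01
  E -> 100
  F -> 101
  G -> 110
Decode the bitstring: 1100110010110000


Decoding step by step:
Bits 110 -> G
Bits 01 -> C
Bits 100 -> E
Bits 101 -> F
Bits 100 -> E
Bits 00 -> A


Decoded message: GCEFEA


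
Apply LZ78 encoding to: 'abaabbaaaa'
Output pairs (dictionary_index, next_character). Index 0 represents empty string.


LZ78 encoding steps:
Dictionary: {0: ''}
Step 1: w='' (idx 0), next='a' -> output (0, 'a'), add 'a' as idx 1
Step 2: w='' (idx 0), next='b' -> output (0, 'b'), add 'b' as idx 2
Step 3: w='a' (idx 1), next='a' -> output (1, 'a'), add 'aa' as idx 3
Step 4: w='b' (idx 2), next='b' -> output (2, 'b'), add 'bb' as idx 4
Step 5: w='aa' (idx 3), next='a' -> output (3, 'a'), add 'aaa' as idx 5
Step 6: w='a' (idx 1), end of input -> output (1, '')


Encoded: [(0, 'a'), (0, 'b'), (1, 'a'), (2, 'b'), (3, 'a'), (1, '')]


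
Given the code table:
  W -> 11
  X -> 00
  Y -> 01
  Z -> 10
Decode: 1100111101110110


Decoding:
11 -> W
00 -> X
11 -> W
11 -> W
01 -> Y
11 -> W
01 -> Y
10 -> Z


Result: WXWWYWYZ


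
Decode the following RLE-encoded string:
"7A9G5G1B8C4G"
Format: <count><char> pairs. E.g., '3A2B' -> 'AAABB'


Expanding each <count><char> pair:
  7A -> 'AAAAAAA'
  9G -> 'GGGGGGGGG'
  5G -> 'GGGGG'
  1B -> 'B'
  8C -> 'CCCCCCCC'
  4G -> 'GGGG'

Decoded = AAAAAAAGGGGGGGGGGGGGGBCCCCCCCCGGGG


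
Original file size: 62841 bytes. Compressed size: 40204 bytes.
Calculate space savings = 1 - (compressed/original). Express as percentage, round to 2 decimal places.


ratio = compressed/original = 40204/62841 = 0.639773
savings = 1 - ratio = 1 - 0.639773 = 0.360227
as a percentage: 0.360227 * 100 = 36.02%

Space savings = 1 - 40204/62841 = 36.02%


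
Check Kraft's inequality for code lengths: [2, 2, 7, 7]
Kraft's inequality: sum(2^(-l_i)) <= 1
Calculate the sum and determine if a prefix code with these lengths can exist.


Sum = 2^(-2) + 2^(-2) + 2^(-7) + 2^(-7)
    = 0.25 + 0.25 + 0.0078125 + 0.0078125
    = 66/128 = 0.515625
Since 0.515625 <= 1, Kraft's inequality IS satisfied.
A prefix code with these lengths CAN exist.

Kraft sum = 0.515625. Satisfied.


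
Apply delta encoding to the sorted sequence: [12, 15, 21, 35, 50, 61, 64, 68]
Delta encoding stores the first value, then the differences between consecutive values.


First value: 12
Deltas:
  15 - 12 = 3
  21 - 15 = 6
  35 - 21 = 14
  50 - 35 = 15
  61 - 50 = 11
  64 - 61 = 3
  68 - 64 = 4


Delta encoded: [12, 3, 6, 14, 15, 11, 3, 4]


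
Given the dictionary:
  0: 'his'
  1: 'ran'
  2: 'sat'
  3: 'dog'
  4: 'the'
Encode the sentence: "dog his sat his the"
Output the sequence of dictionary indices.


Look up each word in the dictionary:
  'dog' -> 3
  'his' -> 0
  'sat' -> 2
  'his' -> 0
  'the' -> 4

Encoded: [3, 0, 2, 0, 4]


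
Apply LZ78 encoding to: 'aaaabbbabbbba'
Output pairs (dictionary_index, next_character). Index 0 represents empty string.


LZ78 encoding steps:
Dictionary: {0: ''}
Step 1: w='' (idx 0), next='a' -> output (0, 'a'), add 'a' as idx 1
Step 2: w='a' (idx 1), next='a' -> output (1, 'a'), add 'aa' as idx 2
Step 3: w='a' (idx 1), next='b' -> output (1, 'b'), add 'ab' as idx 3
Step 4: w='' (idx 0), next='b' -> output (0, 'b'), add 'b' as idx 4
Step 5: w='b' (idx 4), next='a' -> output (4, 'a'), add 'ba' as idx 5
Step 6: w='b' (idx 4), next='b' -> output (4, 'b'), add 'bb' as idx 6
Step 7: w='bb' (idx 6), next='a' -> output (6, 'a'), add 'bba' as idx 7


Encoded: [(0, 'a'), (1, 'a'), (1, 'b'), (0, 'b'), (4, 'a'), (4, 'b'), (6, 'a')]


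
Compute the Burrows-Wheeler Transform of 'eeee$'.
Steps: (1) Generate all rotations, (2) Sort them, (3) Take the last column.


Rotations (sorted):
  0: $eeee -> last char: e
  1: e$eee -> last char: e
  2: ee$ee -> last char: e
  3: eee$e -> last char: e
  4: eeee$ -> last char: $


BWT = eeee$


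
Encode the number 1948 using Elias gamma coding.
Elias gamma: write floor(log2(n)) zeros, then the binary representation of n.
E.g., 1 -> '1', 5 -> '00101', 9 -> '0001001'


num_bits = floor(log2(1948)) + 1 = 11
leading_zeros = num_bits - 1 = 10
binary(1948) = 11110011100

Elias gamma(1948) = '0000000000' + '11110011100' = 000000000011110011100 (21 bits)


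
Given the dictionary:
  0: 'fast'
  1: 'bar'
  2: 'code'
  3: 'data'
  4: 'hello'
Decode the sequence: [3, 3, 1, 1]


Look up each index in the dictionary:
  3 -> 'data'
  3 -> 'data'
  1 -> 'bar'
  1 -> 'bar'

Decoded: "data data bar bar"


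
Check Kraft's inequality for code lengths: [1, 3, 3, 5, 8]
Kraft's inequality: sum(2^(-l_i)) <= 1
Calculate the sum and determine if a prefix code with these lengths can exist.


Sum = 2^(-1) + 2^(-3) + 2^(-3) + 2^(-5) + 2^(-8)
    = 0.5 + 0.125 + 0.125 + 0.03125 + 0.00390625
    = 201/256 = 0.78515625
Since 0.78515625 <= 1, Kraft's inequality IS satisfied.
A prefix code with these lengths CAN exist.

Kraft sum = 0.78515625. Satisfied.


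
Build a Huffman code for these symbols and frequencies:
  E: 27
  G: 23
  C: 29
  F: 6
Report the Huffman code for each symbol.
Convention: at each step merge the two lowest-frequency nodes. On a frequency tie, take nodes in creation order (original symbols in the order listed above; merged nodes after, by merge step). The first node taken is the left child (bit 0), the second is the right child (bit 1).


Huffman tree construction:
Step 1: Merge F(6) + G(23) = 29
Step 2: Merge E(27) + C(29) = 56
Step 3: Merge (F+G)(29) + (E+C)(56) = 85
Read each symbol's code off the tree from the root (left child = 0, right child = 1).

Codes:
  E: 10 (length 2)
  G: 01 (length 2)
  C: 11 (length 2)
  F: 00 (length 2)
Average code length: 170/85 = 2.0000 bits/symbol


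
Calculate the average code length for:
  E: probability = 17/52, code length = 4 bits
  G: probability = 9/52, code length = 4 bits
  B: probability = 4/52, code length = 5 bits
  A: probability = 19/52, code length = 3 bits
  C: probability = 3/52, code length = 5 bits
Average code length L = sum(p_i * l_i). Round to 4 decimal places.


Weighted contributions p_i * l_i:
  E: (17/52) * 4 = 68/52
  G: (9/52) * 4 = 36/52
  B: (4/52) * 5 = 20/52
  A: (19/52) * 3 = 57/52
  C: (3/52) * 5 = 15/52
Sum = (68 + 36 + 20 + 57 + 15)/52 = 196/52

L = 196/52 = 3.7692 bits/symbol


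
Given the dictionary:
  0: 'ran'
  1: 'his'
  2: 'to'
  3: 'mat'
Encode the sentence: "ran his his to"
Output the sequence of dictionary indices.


Look up each word in the dictionary:
  'ran' -> 0
  'his' -> 1
  'his' -> 1
  'to' -> 2

Encoded: [0, 1, 1, 2]


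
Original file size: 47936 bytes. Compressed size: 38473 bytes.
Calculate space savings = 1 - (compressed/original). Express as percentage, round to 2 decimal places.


ratio = compressed/original = 38473/47936 = 0.802591
savings = 1 - ratio = 1 - 0.802591 = 0.197409
as a percentage: 0.197409 * 100 = 19.74%

Space savings = 1 - 38473/47936 = 19.74%


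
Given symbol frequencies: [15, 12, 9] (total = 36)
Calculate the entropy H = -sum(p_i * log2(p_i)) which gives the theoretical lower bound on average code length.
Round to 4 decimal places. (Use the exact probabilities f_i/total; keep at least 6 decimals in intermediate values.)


Per-symbol terms -p_i * log2(p_i) with p_i = f_i/36:
  p = 15/36 = 0.416667: log2(p) = -1.263034, -p*log2(p) = 0.526264
  p = 12/36 = 0.333333: log2(p) = -1.584963, -p*log2(p) = 0.528321
  p = 9/36 = 0.250000: log2(p) = -2.000000, -p*log2(p) = 0.500000
H = 0.526264 + 0.528321 + 0.500000 = 1.554585

H = 1.5546 bits/symbol


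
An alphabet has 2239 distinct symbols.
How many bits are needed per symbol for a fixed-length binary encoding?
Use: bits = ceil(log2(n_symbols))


log2(2239) = 11.1286
Bracket: 2^11 = 2048 < 2239 <= 2^12 = 4096
So ceil(log2(2239)) = 12

bits = ceil(log2(2239)) = ceil(11.1286) = 12 bits


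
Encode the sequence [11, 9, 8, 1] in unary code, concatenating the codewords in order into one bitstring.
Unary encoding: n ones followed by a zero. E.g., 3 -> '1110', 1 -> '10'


Encode each number as n ones followed by a terminating 0:
  11 -> 111111111110 (12 bits)
  9 -> 1111111110 (10 bits)
  8 -> 111111110 (9 bits)
  1 -> 10 (2 bits)
Total length = 12 + 10 + 9 + 2 = 33 bits.

Unary([11, 9, 8, 1]) = 111111111110111111111011111111010 (33 bits)


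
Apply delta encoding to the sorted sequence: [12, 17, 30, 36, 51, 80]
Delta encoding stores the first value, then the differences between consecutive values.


First value: 12
Deltas:
  17 - 12 = 5
  30 - 17 = 13
  36 - 30 = 6
  51 - 36 = 15
  80 - 51 = 29


Delta encoded: [12, 5, 13, 6, 15, 29]


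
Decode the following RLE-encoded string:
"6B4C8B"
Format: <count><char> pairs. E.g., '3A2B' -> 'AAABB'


Expanding each <count><char> pair:
  6B -> 'BBBBBB'
  4C -> 'CCCC'
  8B -> 'BBBBBBBB'

Decoded = BBBBBBCCCCBBBBBBBB


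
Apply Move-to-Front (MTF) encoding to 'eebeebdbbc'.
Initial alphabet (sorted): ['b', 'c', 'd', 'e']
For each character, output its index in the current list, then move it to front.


MTF encoding:
'e': index 3 in ['b', 'c', 'd', 'e'] -> ['e', 'b', 'c', 'd']
'e': index 0 in ['e', 'b', 'c', 'd'] -> ['e', 'b', 'c', 'd']
'b': index 1 in ['e', 'b', 'c', 'd'] -> ['b', 'e', 'c', 'd']
'e': index 1 in ['b', 'e', 'c', 'd'] -> ['e', 'b', 'c', 'd']
'e': index 0 in ['e', 'b', 'c', 'd'] -> ['e', 'b', 'c', 'd']
'b': index 1 in ['e', 'b', 'c', 'd'] -> ['b', 'e', 'c', 'd']
'd': index 3 in ['b', 'e', 'c', 'd'] -> ['d', 'b', 'e', 'c']
'b': index 1 in ['d', 'b', 'e', 'c'] -> ['b', 'd', 'e', 'c']
'b': index 0 in ['b', 'd', 'e', 'c'] -> ['b', 'd', 'e', 'c']
'c': index 3 in ['b', 'd', 'e', 'c'] -> ['c', 'b', 'd', 'e']


Output: [3, 0, 1, 1, 0, 1, 3, 1, 0, 3]


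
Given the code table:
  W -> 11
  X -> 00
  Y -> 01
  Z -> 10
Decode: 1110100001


Decoding:
11 -> W
10 -> Z
10 -> Z
00 -> X
01 -> Y


Result: WZZXY


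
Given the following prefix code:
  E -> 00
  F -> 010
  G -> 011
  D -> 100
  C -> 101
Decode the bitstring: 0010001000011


Decoding step by step:
Bits 00 -> E
Bits 100 -> D
Bits 010 -> F
Bits 00 -> E
Bits 011 -> G


Decoded message: EDFEG


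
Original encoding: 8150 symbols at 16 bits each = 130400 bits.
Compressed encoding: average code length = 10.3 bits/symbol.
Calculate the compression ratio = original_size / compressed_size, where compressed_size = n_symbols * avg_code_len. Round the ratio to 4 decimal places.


original_size = n_symbols * orig_bits = 8150 * 16 = 130400 bits
compressed_size = n_symbols * avg_code_len = 8150 * 10.3 = 83945.0 bits
ratio = original_size / compressed_size = 130400 / 83945.0 = 1.5534

Compression ratio = 1.5534


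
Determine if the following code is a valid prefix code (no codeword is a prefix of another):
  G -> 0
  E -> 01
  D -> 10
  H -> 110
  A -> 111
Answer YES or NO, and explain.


Checking each pair (does one codeword prefix another?):
  G='0' vs E='01': prefix -- VIOLATION

NO -- this is NOT a valid prefix code. G (0) is a prefix of E (01).


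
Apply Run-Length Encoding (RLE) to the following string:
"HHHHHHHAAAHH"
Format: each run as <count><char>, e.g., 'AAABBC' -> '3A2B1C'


Scanning runs left to right:
  i=0: run of 'H' x 7 -> '7H'
  i=7: run of 'A' x 3 -> '3A'
  i=10: run of 'H' x 2 -> '2H'

RLE = 7H3A2H


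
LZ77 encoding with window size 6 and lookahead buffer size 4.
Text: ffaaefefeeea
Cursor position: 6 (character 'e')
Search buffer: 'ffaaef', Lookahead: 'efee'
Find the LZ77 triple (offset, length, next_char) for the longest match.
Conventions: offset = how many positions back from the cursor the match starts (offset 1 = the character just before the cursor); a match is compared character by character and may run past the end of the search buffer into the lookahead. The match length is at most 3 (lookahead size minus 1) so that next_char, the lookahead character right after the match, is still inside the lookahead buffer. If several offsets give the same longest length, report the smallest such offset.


Try each offset into the search buffer:
  offset=1 (pos 5, char 'f'): match length 0
  offset=2 (pos 4, char 'e'): match length 3
  offset=3 (pos 3, char 'a'): match length 0
  offset=4 (pos 2, char 'a'): match length 0
  offset=5 (pos 1, char 'f'): match length 0
  offset=6 (pos 0, char 'f'): match length 0
Longest match has length 3 at offset 2.
next_char = character at position 6 + 3 = 9 -> 'e'

Best match: offset=2, length=3 (matching 'efe' starting at position 4)
LZ77 triple: (2, 3, 'e')


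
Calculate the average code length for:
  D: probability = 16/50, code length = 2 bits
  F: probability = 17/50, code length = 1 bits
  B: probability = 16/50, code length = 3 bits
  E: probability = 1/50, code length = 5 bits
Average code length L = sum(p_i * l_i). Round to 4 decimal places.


Weighted contributions p_i * l_i:
  D: (16/50) * 2 = 32/50
  F: (17/50) * 1 = 17/50
  B: (16/50) * 3 = 48/50
  E: (1/50) * 5 = 5/50
Sum = (32 + 17 + 48 + 5)/50 = 102/50

L = 102/50 = 2.0400 bits/symbol


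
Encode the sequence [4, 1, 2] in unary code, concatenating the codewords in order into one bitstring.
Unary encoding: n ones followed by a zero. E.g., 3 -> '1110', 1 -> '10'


Encode each number as n ones followed by a terminating 0:
  4 -> 11110 (5 bits)
  1 -> 10 (2 bits)
  2 -> 110 (3 bits)
Total length = 5 + 2 + 3 = 10 bits.

Unary([4, 1, 2]) = 1111010110 (10 bits)


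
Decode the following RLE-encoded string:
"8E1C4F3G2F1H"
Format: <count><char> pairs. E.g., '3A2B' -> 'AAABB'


Expanding each <count><char> pair:
  8E -> 'EEEEEEEE'
  1C -> 'C'
  4F -> 'FFFF'
  3G -> 'GGG'
  2F -> 'FF'
  1H -> 'H'

Decoded = EEEEEEEECFFFFGGGFFH


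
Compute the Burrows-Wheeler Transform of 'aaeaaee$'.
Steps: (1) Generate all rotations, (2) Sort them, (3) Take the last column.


Rotations (sorted):
  0: $aaeaaee -> last char: e
  1: aaeaaee$ -> last char: $
  2: aaee$aae -> last char: e
  3: aeaaee$a -> last char: a
  4: aee$aaea -> last char: a
  5: e$aaeaae -> last char: e
  6: eaaee$aa -> last char: a
  7: ee$aaeaa -> last char: a


BWT = e$eaaeaa


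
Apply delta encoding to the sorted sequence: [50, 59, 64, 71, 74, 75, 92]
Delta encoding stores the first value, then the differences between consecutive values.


First value: 50
Deltas:
  59 - 50 = 9
  64 - 59 = 5
  71 - 64 = 7
  74 - 71 = 3
  75 - 74 = 1
  92 - 75 = 17


Delta encoded: [50, 9, 5, 7, 3, 1, 17]
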